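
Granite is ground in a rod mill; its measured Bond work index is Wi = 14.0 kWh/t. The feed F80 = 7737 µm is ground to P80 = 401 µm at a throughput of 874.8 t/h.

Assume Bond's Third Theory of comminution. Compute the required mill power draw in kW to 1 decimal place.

P = 4723.6 kW

W = 10·Wi·(P80^(-½) − F80^(-½))
W = 10·14.0·(1/√401 − 1/√7737) = 10·14.0·(0.038569) = 5.3996 kWh/t
P_mill = W·ṁ = 5.3996·874.8 = 4723.6 kW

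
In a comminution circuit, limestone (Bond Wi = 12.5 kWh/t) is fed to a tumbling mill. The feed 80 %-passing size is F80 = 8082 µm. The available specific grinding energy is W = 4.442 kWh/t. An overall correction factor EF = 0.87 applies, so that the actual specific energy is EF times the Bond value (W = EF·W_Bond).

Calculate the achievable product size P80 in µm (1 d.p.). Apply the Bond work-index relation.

P80 = 370.3 µm

W = 10·Wi·(P80^(-½) − F80^(-½))
W_Bond = W / EF = 4.442 / 0.87 = 5.1057 kWh/t
1/√P80 = 1/√F80 + W_Bond/(10·Wi)
  = 5.1057/(10·12.5) + 1/√8082 = 0.040846 + 0.011123 = 0.051969
P80 = (1/0.051969)² = 19.2421² = 370.26 µm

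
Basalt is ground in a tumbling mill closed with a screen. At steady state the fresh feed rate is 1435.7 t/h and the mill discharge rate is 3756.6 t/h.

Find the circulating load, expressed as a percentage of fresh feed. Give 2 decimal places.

Steady state: M = F + R.
R = M − F = 3756.6 − 1435.7 = 2320.9 t/h
CL = 100·R/F = 100·2320.9/1435.7 = 161.66 %

CL = 161.66 %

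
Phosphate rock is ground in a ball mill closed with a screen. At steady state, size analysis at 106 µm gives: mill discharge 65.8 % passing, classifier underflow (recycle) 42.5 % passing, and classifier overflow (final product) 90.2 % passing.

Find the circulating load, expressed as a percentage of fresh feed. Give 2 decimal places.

Classifier node, passing 106 µm:
Fd + Rd = Ru + Fo ⇒ R/F = (o−d)/(d−u)
r = (90.2 − 65.8)/(65.8 − 42.5) = 24.4/23.3 = 1.0472
CL = 100·r = 104.72 %

CL = 104.72 %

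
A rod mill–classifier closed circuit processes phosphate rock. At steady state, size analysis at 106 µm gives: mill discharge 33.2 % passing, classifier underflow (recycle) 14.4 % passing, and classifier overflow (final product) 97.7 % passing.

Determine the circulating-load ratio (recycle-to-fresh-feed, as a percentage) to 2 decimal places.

CL = 343.09 %

Balance %-passing 106 µm (r = R/F):
d + r·d = r·u + o → r(d−u) = o−d
r = (97.7 − 33.2)/(33.2 − 14.4) = 64.5/18.8 = 3.4309
CL = 100·r = 343.09 %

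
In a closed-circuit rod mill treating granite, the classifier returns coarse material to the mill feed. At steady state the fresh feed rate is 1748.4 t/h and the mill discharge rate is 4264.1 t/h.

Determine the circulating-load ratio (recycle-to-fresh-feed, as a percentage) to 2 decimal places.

M = F + R at steady state, so:
R = M − F = 4264.1 − 1748.4 = 2515.7 t/h
CL = 100·R/F = 100·2515.7/1748.4 = 143.89 %

CL = 143.89 %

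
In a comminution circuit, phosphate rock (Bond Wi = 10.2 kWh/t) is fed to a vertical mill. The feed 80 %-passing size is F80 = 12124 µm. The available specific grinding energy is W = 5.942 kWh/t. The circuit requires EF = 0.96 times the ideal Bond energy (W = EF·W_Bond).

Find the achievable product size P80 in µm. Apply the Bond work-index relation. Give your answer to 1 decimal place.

W = 10 Wi (P80^-0.5 − F80^-0.5)
W_Bond = W / EF = 5.942 / 0.96 = 6.1896 kWh/t
P80^(−½) = W_Bond/(10 Wi) + F80^(−½)
  = 6.1896/(10·10.2) + 1/√12124 = 0.060682 + 0.009082 = 0.069764
P80 = (1/0.069764)² = 14.3340² = 205.46 µm

P80 = 205.5 µm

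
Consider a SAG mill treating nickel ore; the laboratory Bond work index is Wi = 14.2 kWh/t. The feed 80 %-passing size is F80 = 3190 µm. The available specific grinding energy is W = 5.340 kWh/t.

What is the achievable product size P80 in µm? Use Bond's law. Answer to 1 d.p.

Bond: W = 10·Wi·(1/√P80 − 1/√F80)
P80^(−½) = W/(10 Wi) + F80^(−½)
  = 5.3400/(10·14.2) + 1/√3190 = 0.037606 + 0.017705 = 0.055311
P80 = (1/0.055311)² = 18.0796² = 326.87 µm

P80 = 326.9 µm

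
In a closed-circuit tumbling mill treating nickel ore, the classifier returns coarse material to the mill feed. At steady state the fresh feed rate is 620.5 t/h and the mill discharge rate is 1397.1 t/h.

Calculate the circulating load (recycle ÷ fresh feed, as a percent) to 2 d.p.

Steady state: M = F + R.
R = M − F = 1397.1 − 620.5 = 776.6 t/h
CL = 100·R/F = 100·776.6/620.5 = 125.16 %

CL = 125.16 %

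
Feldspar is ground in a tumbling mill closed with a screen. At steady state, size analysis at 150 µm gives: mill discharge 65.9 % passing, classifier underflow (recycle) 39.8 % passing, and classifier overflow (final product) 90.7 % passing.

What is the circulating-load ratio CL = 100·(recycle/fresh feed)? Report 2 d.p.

CL = 95.02 %

Balance %-passing 150 µm (r = R/F):
Fd + Rd = Ru + Fo ⇒ R/F = (o−d)/(d−u)
r = (90.7 − 65.9)/(65.9 − 39.8) = 24.8/26.1 = 0.9502
CL = 100·r = 95.02 %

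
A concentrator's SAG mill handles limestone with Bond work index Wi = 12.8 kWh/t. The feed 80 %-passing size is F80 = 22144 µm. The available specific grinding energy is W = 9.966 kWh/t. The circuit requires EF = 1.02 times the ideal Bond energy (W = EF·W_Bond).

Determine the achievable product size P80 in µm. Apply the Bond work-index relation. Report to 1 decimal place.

W = 10·Wi·[P80^(−½) − F80^(−½)]
W_Bond = W / EF = 9.966 / 1.02 = 9.7706 kWh/t
⇒ 1/√P80 = W_Bond/(10 Wi) + 1/√F80
  = 9.7706/(10·12.8) + 1/√22144 = 0.076333 + 0.006720 = 0.083053
P80 = (1/0.083053)² = 12.0405² = 144.97 µm

P80 = 145.0 µm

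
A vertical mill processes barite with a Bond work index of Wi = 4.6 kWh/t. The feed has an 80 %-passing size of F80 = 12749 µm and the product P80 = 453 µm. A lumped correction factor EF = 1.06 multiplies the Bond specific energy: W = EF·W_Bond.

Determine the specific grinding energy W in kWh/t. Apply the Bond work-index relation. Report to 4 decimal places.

W = 1.8591 kWh/t

W_Bond = 10·Wi·(1/√P₈₀ − 1/√F₈₀)
1/√453 = 0.046984;  1/√12749 = 0.008856
W = 10·4.6·(0.046984 − 0.008856) = 1.7539 kWh/t
Corrected W = EF·W_Bond = 1.06·1.7539 = 1.8591 kWh/t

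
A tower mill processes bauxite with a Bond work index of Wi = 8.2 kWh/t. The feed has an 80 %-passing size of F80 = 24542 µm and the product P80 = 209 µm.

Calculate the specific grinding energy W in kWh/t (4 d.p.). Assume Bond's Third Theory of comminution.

W = 5.1486 kWh/t

W = 10·Wi·[P80^(−½) − F80^(−½)]
1/√209 = 0.069171;  1/√24542 = 0.006383
W = 10·8.2·(0.069171 − 0.006383) = 5.1486 kWh/t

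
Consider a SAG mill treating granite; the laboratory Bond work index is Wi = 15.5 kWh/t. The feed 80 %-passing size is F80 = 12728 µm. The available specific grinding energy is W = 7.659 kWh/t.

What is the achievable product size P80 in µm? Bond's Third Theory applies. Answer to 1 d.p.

Bond: W = 10·Wi·(1/√P80 − 1/√F80)
P80^(−½) = W/(10 Wi) + F80^(−½)
  = 7.6590/(10·15.5) + 1/√12728 = 0.049413 + 0.008864 = 0.058277
P80 = (1/0.058277)² = 17.1595² = 294.45 µm

P80 = 294.4 µm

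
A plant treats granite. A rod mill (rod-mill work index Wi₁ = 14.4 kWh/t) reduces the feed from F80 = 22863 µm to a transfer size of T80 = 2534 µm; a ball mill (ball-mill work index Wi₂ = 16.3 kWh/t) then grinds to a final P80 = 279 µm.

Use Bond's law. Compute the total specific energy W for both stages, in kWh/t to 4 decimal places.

W_Bond = 10·Wi·(1/√P₈₀ − 1/√F₈₀)
Stage 1 (22863→2534 µm, Wi₁=14.4): W₁ = 10·14.4·(0.019865 − 0.006614) = 1.9083 kWh/t
Stage 2 (2534→279 µm, Wi₂=16.3): W₂ = 10·16.3·(0.059868 − 0.019865) = 6.5205 kWh/t
W = W₁ + W₂ = 1.9083 + 6.5205 = 8.4288 kWh/t

W = 8.4288 kWh/t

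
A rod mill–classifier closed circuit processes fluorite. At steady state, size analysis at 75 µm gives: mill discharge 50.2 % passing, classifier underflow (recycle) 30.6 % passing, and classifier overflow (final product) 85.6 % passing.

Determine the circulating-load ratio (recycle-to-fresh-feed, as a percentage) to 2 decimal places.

CL = 180.61 %

Let r = R/F. Size balance at 75 µm:
Fd + Rd = Ru + Fo ⇒ R/F = (o−d)/(d−u)
r = (85.6 − 50.2)/(50.2 − 30.6) = 35.4/19.6 = 1.8061
CL = 100·r = 180.61 %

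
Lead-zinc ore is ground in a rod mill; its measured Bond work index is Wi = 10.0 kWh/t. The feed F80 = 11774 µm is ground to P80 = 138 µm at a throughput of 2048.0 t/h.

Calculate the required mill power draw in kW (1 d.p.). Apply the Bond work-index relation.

W = 10 Wi (P80^-0.5 − F80^-0.5)
W = 10·10.0·(1/√138 − 1/√11774) = 10·10.0·(0.075910) = 7.5910 kWh/t
Power = W × throughput = 7.5910 kWh/t × 2048.0 t/h = 15546.3 kW

P = 15546.3 kW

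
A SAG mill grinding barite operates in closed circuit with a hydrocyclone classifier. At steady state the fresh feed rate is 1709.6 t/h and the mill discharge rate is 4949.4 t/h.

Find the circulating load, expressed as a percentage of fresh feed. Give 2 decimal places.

Mill node: discharge = fresh + recycle.
R = M − F = 4949.4 − 1709.6 = 3239.8 t/h
CL = 100·R/F = 100·3239.8/1709.6 = 189.51 %

CL = 189.51 %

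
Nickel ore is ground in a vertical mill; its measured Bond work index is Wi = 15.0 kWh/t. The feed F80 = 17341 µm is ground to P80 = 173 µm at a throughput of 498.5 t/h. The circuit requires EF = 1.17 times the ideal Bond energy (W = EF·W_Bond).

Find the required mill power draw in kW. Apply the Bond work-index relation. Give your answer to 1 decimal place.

P = 5987.1 kW

W_Bond = 10·Wi·(1/√P₈₀ − 1/√F₈₀)
W = 10·15.0·(1/√173 − 1/√17341) = 10·15.0·(0.068435) = 10.2652 kWh/t
With EF = 1.17: W = 10.2652·1.17 = 12.0103 kWh/t
Mill draw = 12.0103 × 498.5 = 5987.1 kW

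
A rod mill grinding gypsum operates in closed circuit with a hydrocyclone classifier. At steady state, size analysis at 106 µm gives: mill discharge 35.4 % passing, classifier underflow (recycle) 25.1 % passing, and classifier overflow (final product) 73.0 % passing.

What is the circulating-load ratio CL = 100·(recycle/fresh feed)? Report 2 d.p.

CL = 365.05 %

Mass balance on the −106 µm fraction:
r = (o − d)/(d − u)
r = (73.0 − 35.4)/(35.4 − 25.1) = 37.6/10.3 = 3.6505
CL = 100·r = 365.05 %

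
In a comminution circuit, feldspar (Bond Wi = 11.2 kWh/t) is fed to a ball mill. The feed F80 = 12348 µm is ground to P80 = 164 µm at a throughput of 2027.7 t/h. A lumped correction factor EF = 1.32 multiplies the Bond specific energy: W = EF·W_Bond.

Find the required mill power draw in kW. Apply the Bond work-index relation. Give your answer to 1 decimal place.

P = 20710.8 kW

W = 10·Wi·[P80^(−½) − F80^(−½)]
W = 10·11.2·(1/√164 − 1/√12348) = 10·11.2·(0.069088) = 7.7378 kWh/t
W_actual = 1.32 × 7.7378 = 10.2139 kWh/t
P_mill = W·ṁ = 10.2139·2027.7 = 20710.8 kW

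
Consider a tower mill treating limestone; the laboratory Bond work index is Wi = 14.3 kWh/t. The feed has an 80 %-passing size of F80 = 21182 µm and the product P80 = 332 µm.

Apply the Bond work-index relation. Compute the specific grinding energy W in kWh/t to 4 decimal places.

W = 10 Wi (P80^-0.5 − F80^-0.5)
1/√332 = 0.054882;  1/√21182 = 0.006871
W = 10·14.3·(0.054882 − 0.006871) = 6.8656 kWh/t

W = 6.8656 kWh/t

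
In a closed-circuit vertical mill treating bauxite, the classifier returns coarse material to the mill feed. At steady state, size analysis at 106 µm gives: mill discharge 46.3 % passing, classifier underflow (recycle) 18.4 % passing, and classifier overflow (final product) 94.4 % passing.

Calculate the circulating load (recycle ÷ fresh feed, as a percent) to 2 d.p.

Mass balance on the −106 µm fraction:
r = (o − d)/(d − u)
r = (94.4 − 46.3)/(46.3 − 18.4) = 48.1/27.9 = 1.7240
CL = 100·r = 172.40 %

CL = 172.40 %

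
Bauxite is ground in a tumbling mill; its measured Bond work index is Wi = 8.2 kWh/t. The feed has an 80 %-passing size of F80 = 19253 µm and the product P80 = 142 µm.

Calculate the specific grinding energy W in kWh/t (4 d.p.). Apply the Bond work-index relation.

W = 6.2903 kWh/t

W = 10 Wi (P80^-0.5 − F80^-0.5)
1/√142 = 0.083918;  1/√19253 = 0.007207
W = 10·8.2·(0.083918 − 0.007207) = 6.2903 kWh/t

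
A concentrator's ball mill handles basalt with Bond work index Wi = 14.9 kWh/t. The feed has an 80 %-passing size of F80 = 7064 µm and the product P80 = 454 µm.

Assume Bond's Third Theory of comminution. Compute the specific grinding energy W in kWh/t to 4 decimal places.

W = 10·Wi·[P80^(−½) − F80^(−½)]
1/√454 = 0.046932;  1/√7064 = 0.011898
W = 10·14.9·(0.046932 − 0.011898) = 5.2201 kWh/t

W = 5.2201 kWh/t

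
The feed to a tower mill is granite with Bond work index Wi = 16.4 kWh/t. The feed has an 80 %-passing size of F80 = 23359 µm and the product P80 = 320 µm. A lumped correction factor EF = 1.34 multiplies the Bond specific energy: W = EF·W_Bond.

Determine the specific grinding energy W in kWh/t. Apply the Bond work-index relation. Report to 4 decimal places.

W = 10.8471 kWh/t

W = 10·Wi·(P80^(-½) − F80^(-½))
1/√320 = 0.055902;  1/√23359 = 0.006543
W = 10·16.4·(0.055902 − 0.006543) = 8.0948 kWh/t
Corrected W = EF·W_Bond = 1.34·8.0948 = 10.8471 kWh/t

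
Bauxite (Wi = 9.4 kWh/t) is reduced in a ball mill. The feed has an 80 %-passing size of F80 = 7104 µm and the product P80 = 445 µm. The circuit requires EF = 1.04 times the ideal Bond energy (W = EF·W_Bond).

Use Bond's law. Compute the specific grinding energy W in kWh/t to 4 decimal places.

W = 3.4744 kWh/t

W = 10·Wi·(P80^(-½) − F80^(-½))
1/√445 = 0.047405;  1/√7104 = 0.011864
W = 10·9.4·(0.047405 − 0.011864) = 3.3408 kWh/t
Apply correction: 3.3408 × 1.04 = 3.4744 kWh/t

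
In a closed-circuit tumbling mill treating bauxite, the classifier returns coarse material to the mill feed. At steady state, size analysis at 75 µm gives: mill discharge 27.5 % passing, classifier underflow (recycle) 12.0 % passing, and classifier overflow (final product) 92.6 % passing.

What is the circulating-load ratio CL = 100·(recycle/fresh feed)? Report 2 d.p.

Balance %-passing 75 µm (r = R/F):
(1+r)d = ru + o → r = (o−d)/(d−u)
r = (92.6 − 27.5)/(27.5 − 12.0) = 65.1/15.5 = 4.2000
CL = 100·r = 420.00 %

CL = 420.00 %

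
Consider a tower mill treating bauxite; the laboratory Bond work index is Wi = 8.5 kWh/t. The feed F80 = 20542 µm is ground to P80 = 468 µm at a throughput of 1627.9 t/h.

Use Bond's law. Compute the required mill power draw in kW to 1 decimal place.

P = 5430.8 kW

W = 10·Wi·[P80^(−½) − F80^(−½)]
W = 10·8.5·(1/√468 − 1/√20542) = 10·8.5·(0.039248) = 3.3361 kWh/t
P_mill = W·ṁ = 3.3361·1627.9 = 5430.8 kW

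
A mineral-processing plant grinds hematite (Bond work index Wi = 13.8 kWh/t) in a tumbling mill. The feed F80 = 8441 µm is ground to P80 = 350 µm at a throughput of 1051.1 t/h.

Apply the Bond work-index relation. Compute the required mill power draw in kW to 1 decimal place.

W = 10 Wi (P80^-0.5 − F80^-0.5)
W = 10·13.8·(1/√350 − 1/√8441) = 10·13.8·(0.042568) = 5.8744 kWh/t
Mill draw = 5.8744 × 1051.1 = 6174.5 kW

P = 6174.5 kW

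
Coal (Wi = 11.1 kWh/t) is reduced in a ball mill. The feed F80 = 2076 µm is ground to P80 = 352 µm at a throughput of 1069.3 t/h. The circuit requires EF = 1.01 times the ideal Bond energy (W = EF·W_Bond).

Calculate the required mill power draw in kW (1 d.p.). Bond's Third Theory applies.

P = 3758.5 kW

W = 10 Wi (1/√P80 − 1/√F80)  [Bond]
W = 10·11.1·(1/√352 − 1/√2076) = 10·11.1·(0.031353) = 3.4801 kWh/t
W_actual = 1.01 × 3.4801 = 3.5149 kWh/t
Power = W × throughput = 3.5149 kWh/t × 1069.3 t/h = 3758.5 kW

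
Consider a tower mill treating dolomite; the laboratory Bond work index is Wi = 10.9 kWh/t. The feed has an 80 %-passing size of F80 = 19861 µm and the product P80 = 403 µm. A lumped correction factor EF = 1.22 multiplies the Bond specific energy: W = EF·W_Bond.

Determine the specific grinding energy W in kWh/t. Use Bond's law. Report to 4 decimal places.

W = 10 Wi (P80^-0.5 − F80^-0.5)
1/√403 = 0.049814;  1/√19861 = 0.007096
W = 10·10.9·(0.049814 − 0.007096) = 4.6562 kWh/t
With EF = 1.22: W = 4.6562·1.22 = 5.6806 kWh/t

W = 5.6806 kWh/t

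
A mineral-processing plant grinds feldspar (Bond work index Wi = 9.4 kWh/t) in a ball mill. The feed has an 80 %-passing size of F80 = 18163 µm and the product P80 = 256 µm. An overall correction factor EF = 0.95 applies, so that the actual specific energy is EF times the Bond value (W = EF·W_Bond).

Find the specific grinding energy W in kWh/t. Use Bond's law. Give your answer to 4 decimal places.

W = 10·Wi·(P80^(-½) − F80^(-½))
1/√256 = 0.062500;  1/√18163 = 0.007420
W = 10·9.4·(0.062500 − 0.007420) = 5.1775 kWh/t
Apply correction: 5.1775 × 0.95 = 4.9186 kWh/t

W = 4.9186 kWh/t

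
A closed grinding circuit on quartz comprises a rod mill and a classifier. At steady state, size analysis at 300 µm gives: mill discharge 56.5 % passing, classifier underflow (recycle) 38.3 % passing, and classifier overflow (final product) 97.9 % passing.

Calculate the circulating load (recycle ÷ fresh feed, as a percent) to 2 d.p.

CL = 227.47 %

Mass balance on the −300 µm fraction:
(1+r)·d = r·u + o ⇒ r = (o−d)/(d−u)
r = (97.9 − 56.5)/(56.5 − 38.3) = 41.4/18.2 = 2.2747
CL = 100·r = 227.47 %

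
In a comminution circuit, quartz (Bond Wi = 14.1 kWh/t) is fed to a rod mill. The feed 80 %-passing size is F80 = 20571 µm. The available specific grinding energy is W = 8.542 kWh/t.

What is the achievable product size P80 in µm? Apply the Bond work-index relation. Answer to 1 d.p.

P80 = 219.1 µm

Bond:  W = 10 Wi (1/√P − 1/√F)
⇒ 1/√P80 = W/(10·Wi) + 1/√F80
  = 8.5420/(10·14.1) + 1/√20571 = 0.060582 + 0.006972 = 0.067554
P80 = (1/0.067554)² = 14.8030² = 219.13 µm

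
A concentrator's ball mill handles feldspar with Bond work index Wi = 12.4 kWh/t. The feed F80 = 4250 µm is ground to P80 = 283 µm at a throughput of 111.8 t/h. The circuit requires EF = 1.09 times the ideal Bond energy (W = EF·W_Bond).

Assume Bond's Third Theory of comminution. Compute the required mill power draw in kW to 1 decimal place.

W = 10·Wi·[P80^(−½) − F80^(−½)]
W = 10·12.4·(1/√283 − 1/√4250) = 10·12.4·(0.044105) = 5.4690 kWh/t
W_actual = 1.09 × 5.4690 = 5.9612 kWh/t
P = W·T = 5.9612·111.8 = 666.5 kW

P = 666.5 kW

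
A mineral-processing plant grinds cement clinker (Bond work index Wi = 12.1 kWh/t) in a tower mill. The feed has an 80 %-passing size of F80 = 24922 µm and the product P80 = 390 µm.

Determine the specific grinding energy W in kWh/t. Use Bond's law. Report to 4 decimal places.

W_Bond = 10·Wi·(1/√P₈₀ − 1/√F₈₀)
1/√390 = 0.050637;  1/√24922 = 0.006334
W = 10·12.1·(0.050637 − 0.006334) = 5.3606 kWh/t

W = 5.3606 kWh/t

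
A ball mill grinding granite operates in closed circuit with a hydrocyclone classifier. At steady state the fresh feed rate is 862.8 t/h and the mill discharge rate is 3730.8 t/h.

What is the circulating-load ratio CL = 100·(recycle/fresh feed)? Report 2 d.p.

Mill node: discharge = fresh + recycle.
R = M − F = 3730.8 − 862.8 = 2868.0 t/h
CL = 100·R/F = 100·2868.0/862.8 = 332.41 %

CL = 332.41 %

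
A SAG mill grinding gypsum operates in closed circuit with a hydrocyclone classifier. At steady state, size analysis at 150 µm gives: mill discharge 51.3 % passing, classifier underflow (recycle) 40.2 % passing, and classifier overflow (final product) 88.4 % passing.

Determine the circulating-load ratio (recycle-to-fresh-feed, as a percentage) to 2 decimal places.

Balance %-passing 150 µm (r = R/F):
(1+r)d = ru + o → r = (o−d)/(d−u)
r = (88.4 − 51.3)/(51.3 − 40.2) = 37.1/11.1 = 3.3423
CL = 100·r = 334.23 %

CL = 334.23 %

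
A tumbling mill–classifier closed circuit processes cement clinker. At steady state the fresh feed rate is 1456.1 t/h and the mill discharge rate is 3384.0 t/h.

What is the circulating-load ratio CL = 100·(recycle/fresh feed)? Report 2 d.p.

Mill node: discharge = fresh + recycle.
R = M − F = 3384.0 − 1456.1 = 1927.9 t/h
CL = 100·R/F = 100·1927.9/1456.1 = 132.40 %

CL = 132.40 %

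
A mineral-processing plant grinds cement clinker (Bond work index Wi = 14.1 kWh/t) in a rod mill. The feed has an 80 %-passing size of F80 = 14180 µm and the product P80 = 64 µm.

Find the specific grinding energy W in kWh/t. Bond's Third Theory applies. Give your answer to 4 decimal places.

W = 16.4409 kWh/t

W = 10 Wi (1/√P80 − 1/√F80)  [Bond]
1/√64 = 0.125000;  1/√14180 = 0.008398
W = 10·14.1·(0.125000 − 0.008398) = 16.4409 kWh/t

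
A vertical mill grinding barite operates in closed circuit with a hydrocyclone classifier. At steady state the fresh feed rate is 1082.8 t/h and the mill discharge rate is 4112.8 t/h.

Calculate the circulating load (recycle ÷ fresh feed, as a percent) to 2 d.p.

CL = 279.83 %

Mill node: discharge = fresh + recycle.
R = M − F = 4112.8 − 1082.8 = 3030.0 t/h
CL = 100·R/F = 100·3030.0/1082.8 = 279.83 %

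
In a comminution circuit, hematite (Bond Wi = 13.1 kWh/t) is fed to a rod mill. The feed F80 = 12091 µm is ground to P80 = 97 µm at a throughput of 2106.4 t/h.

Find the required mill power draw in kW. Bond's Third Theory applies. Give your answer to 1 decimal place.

W = 10·Wi·(P80^(-½) − F80^(-½))
W = 10·13.1·(1/√97 − 1/√12091) = 10·13.1·(0.092440) = 12.1097 kWh/t
Mill draw = 12.1097 × 2106.4 = 25507.8 kW

P = 25507.8 kW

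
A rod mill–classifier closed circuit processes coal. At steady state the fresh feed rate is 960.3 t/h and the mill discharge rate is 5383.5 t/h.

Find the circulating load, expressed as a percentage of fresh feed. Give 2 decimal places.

CL = 460.61 %

Discharge = new feed + return, hence
R = M − F = 5383.5 − 960.3 = 4423.2 t/h
CL = 100·R/F = 100·4423.2/960.3 = 460.61 %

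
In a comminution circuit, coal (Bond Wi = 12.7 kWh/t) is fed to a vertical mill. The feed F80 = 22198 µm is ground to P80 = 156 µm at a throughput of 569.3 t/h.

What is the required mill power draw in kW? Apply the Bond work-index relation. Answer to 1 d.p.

P = 5303.4 kW

W = 10 Wi / √P80 − 10 Wi / √F80
W = 10·12.7·(1/√156 − 1/√22198) = 10·12.7·(0.073352) = 9.3157 kWh/t
Power = W × throughput = 9.3157 kWh/t × 569.3 t/h = 5303.4 kW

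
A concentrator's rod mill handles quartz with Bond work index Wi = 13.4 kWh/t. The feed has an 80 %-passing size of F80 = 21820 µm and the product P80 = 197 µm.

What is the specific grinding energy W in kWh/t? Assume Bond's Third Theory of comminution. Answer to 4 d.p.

W = 10 Wi / √P80 − 10 Wi / √F80
1/√197 = 0.071247;  1/√21820 = 0.006770
W = 10·13.4·(0.071247 − 0.006770) = 8.6400 kWh/t

W = 8.6400 kWh/t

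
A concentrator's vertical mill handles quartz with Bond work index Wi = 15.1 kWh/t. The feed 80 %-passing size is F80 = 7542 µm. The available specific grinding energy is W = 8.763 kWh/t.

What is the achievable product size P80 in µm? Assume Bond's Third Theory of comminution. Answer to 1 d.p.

W = 10·Wi·(P80^(-½) − F80^(-½))
⇒ 1/√P80 = W/(10 Wi) + 1/√F80
  = 8.7630/(10·15.1) + 1/√7542 = 0.058033 + 0.011515 = 0.069548
P80 = (1/0.069548)² = 14.3786² = 206.74 µm

P80 = 206.7 µm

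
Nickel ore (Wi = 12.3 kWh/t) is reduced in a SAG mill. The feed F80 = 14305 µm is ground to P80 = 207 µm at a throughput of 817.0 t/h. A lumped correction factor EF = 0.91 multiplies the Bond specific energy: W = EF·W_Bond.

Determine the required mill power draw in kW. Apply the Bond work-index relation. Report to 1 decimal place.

W = 10·Wi·[P80^(−½) − F80^(−½)]
W = 10·12.3·(1/√207 − 1/√14305) = 10·12.3·(0.061144) = 7.5207 kWh/t
Corrected W = EF·W_Bond = 0.91·7.5207 = 6.8438 kWh/t
Power = W × throughput = 6.8438 kWh/t × 817.0 t/h = 5591.4 kW

P = 5591.4 kW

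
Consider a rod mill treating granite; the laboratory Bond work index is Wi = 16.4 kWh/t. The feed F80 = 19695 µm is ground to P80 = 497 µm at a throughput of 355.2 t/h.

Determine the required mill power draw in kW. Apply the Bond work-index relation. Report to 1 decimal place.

W = 10 Wi (P80^-0.5 − F80^-0.5)
W = 10·16.4·(1/√497 − 1/√19695) = 10·16.4·(0.037731) = 6.1878 kWh/t
P = W·T = 6.1878·355.2 = 2197.9 kW

P = 2197.9 kW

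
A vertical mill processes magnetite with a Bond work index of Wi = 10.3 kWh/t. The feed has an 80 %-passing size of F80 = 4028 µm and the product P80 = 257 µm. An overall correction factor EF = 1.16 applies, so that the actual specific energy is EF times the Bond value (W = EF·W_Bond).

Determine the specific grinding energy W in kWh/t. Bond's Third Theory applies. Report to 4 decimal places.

W = 5.5704 kWh/t

Bond: W = 10·Wi·(1/√P80 − 1/√F80)
1/√257 = 0.062378;  1/√4028 = 0.015756
W = 10·10.3·(0.062378 − 0.015756) = 4.8021 kWh/t
With EF = 1.16: W = 4.8021·1.16 = 5.5704 kWh/t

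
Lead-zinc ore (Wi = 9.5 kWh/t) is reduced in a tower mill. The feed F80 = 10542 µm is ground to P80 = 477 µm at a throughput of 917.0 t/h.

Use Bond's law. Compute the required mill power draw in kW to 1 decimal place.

P = 3140.3 kW

W_Bond = 10·Wi·(1/√P₈₀ − 1/√F₈₀)
W = 10·9.5·(1/√477 − 1/√10542) = 10·9.5·(0.036047) = 3.4245 kWh/t
Power = W × throughput = 3.4245 kWh/t × 917.0 t/h = 3140.3 kW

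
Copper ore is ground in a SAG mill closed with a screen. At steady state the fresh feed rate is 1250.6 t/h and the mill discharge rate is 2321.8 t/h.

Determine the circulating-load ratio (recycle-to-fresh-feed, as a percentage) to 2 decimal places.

M = F + R at steady state, so:
R = M − F = 2321.8 − 1250.6 = 1071.2 t/h
CL = 100·R/F = 100·1071.2/1250.6 = 85.65 %

CL = 85.65 %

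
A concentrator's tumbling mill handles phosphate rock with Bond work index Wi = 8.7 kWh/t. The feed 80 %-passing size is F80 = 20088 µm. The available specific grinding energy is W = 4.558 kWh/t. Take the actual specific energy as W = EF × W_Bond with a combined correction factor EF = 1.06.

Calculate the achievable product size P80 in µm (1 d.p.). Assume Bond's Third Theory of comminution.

P80 = 313.5 µm

Bond:  W = 10 Wi (1/√P − 1/√F)
W_Bond = W / EF = 4.558 / 1.06 = 4.3000 kWh/t
P80^-0.5 = F80^-0.5 + W_Bond/(10 Wi)
  = 4.3000/(10·8.7) + 1/√20088 = 0.049425 + 0.007056 = 0.056481
P80 = (1/0.056481)² = 17.7051² = 313.47 µm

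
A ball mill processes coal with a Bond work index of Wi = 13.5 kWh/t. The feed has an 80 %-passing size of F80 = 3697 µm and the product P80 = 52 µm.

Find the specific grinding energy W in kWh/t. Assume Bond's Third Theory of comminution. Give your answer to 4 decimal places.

W = 16.5008 kWh/t

Bond:  W = 10 Wi (1/√P − 1/√F)
1/√52 = 0.138675;  1/√3697 = 0.016447
W = 10·13.5·(0.138675 − 0.016447) = 16.5008 kWh/t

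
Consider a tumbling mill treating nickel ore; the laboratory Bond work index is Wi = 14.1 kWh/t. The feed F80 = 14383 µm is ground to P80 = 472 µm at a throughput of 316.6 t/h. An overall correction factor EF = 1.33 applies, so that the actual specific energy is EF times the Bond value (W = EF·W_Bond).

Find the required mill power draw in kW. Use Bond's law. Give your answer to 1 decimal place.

P = 2237.8 kW

Bond:  W = 10 Wi (1/√P − 1/√F)
W = 10·14.1·(1/√472 − 1/√14383) = 10·14.1·(0.037690) = 5.3144 kWh/t
Corrected W = EF·W_Bond = 1.33·5.3144 = 7.0681 kWh/t
P_mill = W·ṁ = 7.0681·316.6 = 2237.8 kW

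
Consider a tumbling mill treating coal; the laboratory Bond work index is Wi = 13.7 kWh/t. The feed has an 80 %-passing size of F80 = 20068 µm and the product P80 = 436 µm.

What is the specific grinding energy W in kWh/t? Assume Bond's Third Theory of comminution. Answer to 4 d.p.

W = 5.5940 kWh/t

W = 10·Wi·[P80^(−½) − F80^(−½)]
1/√436 = 0.047891;  1/√20068 = 0.007059
W = 10·13.7·(0.047891 − 0.007059) = 5.5940 kWh/t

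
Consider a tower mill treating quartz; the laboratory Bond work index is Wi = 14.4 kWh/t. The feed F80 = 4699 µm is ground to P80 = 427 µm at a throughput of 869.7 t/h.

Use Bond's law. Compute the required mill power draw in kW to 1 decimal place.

Bond: W = 10·Wi·(1/√P80 − 1/√F80)
W = 10·14.4·(1/√427 − 1/√4699) = 10·14.4·(0.033805) = 4.8680 kWh/t
P = W·T = 4.8680·869.7 = 4233.7 kW

P = 4233.7 kW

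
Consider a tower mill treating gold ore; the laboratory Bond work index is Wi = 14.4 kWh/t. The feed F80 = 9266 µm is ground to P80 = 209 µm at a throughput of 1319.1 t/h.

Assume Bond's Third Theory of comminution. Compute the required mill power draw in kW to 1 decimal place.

P = 11165.8 kW

Bond: W = 10·Wi·(1/√P80 − 1/√F80)
W = 10·14.4·(1/√209 − 1/√9266) = 10·14.4·(0.058783) = 8.4647 kWh/t
P_mill = W·ṁ = 8.4647·1319.1 = 11165.8 kW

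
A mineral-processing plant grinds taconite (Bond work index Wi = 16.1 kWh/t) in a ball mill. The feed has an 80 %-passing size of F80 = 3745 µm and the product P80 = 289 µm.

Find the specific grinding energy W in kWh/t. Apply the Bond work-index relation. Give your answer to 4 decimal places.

W = 10 Wi (P80^-0.5 − F80^-0.5)
1/√289 = 0.058824;  1/√3745 = 0.016341
W = 10·16.1·(0.058824 − 0.016341) = 6.8397 kWh/t

W = 6.8397 kWh/t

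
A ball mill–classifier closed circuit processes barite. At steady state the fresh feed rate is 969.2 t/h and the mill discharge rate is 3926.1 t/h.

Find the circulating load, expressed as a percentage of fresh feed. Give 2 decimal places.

CL = 305.09 %

M = F + R at steady state, so:
R = M − F = 3926.1 − 969.2 = 2956.9 t/h
CL = 100·R/F = 100·2956.9/969.2 = 305.09 %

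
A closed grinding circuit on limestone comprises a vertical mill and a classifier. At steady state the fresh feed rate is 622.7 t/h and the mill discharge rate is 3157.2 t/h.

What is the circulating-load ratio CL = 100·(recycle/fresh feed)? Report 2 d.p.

Mill node: discharge = fresh + recycle.
R = M − F = 3157.2 − 622.7 = 2534.5 t/h
CL = 100·R/F = 100·2534.5/622.7 = 407.02 %

CL = 407.02 %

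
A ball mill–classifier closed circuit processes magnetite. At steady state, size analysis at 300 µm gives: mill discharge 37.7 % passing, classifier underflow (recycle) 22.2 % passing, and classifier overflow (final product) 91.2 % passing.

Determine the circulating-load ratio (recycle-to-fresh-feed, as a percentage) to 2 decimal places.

CL = 345.16 %

Let r = R/F. Size balance at 300 µm:
(1+r)d = ru + o → r = (o−d)/(d−u)
r = (91.2 − 37.7)/(37.7 − 22.2) = 53.5/15.5 = 3.4516
CL = 100·r = 345.16 %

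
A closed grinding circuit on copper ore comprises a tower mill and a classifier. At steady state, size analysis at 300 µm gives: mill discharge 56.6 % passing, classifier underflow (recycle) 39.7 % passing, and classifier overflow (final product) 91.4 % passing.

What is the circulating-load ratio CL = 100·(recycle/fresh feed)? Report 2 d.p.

CL = 205.92 %

Let r = R/F. Size balance at 300 µm:
(1+r)·d = r·u + o ⇒ r = (o−d)/(d−u)
r = (91.4 − 56.6)/(56.6 − 39.7) = 34.8/16.9 = 2.0592
CL = 100·r = 205.92 %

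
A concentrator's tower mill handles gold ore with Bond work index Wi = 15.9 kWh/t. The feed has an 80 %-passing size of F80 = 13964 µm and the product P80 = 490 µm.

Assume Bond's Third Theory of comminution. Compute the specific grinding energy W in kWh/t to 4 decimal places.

W = 5.8374 kWh/t

W = 10·Wi·[P80^(−½) − F80^(−½)]
1/√490 = 0.045175;  1/√13964 = 0.008462
W = 10·15.9·(0.045175 − 0.008462) = 5.8374 kWh/t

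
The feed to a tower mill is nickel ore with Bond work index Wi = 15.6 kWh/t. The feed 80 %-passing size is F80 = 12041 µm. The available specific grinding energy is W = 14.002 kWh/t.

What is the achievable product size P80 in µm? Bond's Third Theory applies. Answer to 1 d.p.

P80 = 102.3 µm

W = 10 Wi (1/√P80 − 1/√F80)  [Bond]
⇒ 1/√P80 = W/(10·Wi) + 1/√F80
  = 14.0020/(10·15.6) + 1/√12041 = 0.089756 + 0.009113 = 0.098870
P80 = (1/0.098870)² = 10.1143² = 102.30 µm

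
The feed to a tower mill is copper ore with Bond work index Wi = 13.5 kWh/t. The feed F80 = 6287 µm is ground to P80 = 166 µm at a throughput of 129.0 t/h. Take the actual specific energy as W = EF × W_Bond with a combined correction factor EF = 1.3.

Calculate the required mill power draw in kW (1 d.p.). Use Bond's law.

W = 10·Wi·[P80^(−½) − F80^(−½)]
W = 10·13.5·(1/√166 − 1/√6287) = 10·13.5·(0.065003) = 8.7754 kWh/t
W_actual = 1.3 × 8.7754 = 11.4081 kWh/t
Power = W × throughput = 11.4081 kWh/t × 129.0 t/h = 1471.6 kW

P = 1471.6 kW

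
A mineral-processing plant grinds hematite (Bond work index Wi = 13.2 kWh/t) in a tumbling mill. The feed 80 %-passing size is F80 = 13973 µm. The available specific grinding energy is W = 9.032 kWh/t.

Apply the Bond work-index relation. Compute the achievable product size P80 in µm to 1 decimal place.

P80 = 169.2 µm

Bond: W = 10·Wi·(1/√P80 − 1/√F80)
⇒ 1/√P80 = W/(10·Wi) + 1/√F80
  = 9.0320/(10·13.2) + 1/√13973 = 0.068424 + 0.008460 = 0.076884
P80 = (1/0.076884)² = 13.0066² = 169.17 µm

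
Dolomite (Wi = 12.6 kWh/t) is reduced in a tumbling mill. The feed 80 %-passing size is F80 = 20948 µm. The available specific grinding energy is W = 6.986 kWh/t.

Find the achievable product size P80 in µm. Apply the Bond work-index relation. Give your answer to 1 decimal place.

W = 10 Wi / √P80 − 10 Wi / √F80
P80^-0.5 = F80^-0.5 + W/(10 Wi)
  = 6.9860/(10·12.6) + 1/√20948 = 0.055444 + 0.006909 = 0.062354
P80 = (1/0.062354)² = 16.0376² = 257.20 µm

P80 = 257.2 µm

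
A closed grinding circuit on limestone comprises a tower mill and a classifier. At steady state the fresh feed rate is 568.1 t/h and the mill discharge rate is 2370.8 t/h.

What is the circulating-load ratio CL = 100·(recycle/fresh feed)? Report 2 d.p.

Steady state: M = F + R.
R = M − F = 2370.8 − 568.1 = 1802.7 t/h
CL = 100·R/F = 100·1802.7/568.1 = 317.32 %

CL = 317.32 %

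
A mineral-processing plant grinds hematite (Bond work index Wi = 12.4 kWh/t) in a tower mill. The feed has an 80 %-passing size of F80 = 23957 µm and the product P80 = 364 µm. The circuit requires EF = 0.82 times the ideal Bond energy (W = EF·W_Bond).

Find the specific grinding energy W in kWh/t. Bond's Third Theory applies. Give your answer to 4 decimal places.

W = 4.6725 kWh/t

W = 10 Wi / √P80 − 10 Wi / √F80
1/√364 = 0.052414;  1/√23957 = 0.006461
W = 10·12.4·(0.052414 − 0.006461) = 5.6982 kWh/t
Corrected W = EF·W_Bond = 0.82·5.6982 = 4.6725 kWh/t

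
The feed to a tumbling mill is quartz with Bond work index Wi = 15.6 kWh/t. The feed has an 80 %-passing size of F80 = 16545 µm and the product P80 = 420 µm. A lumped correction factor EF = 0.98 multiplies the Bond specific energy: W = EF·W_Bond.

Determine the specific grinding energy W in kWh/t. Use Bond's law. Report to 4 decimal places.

W = 6.2712 kWh/t

Bond: W = 10·Wi·(1/√P80 − 1/√F80)
1/√420 = 0.048795;  1/√16545 = 0.007774
W = 10·15.6·(0.048795 − 0.007774) = 6.3992 kWh/t
Apply correction: 6.3992 × 0.98 = 6.2712 kWh/t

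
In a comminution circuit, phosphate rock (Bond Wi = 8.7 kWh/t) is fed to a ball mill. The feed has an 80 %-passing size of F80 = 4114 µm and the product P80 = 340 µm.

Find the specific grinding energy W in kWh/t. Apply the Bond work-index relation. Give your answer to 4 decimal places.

W_Bond = 10·Wi·(1/√P₈₀ − 1/√F₈₀)
1/√340 = 0.054233;  1/√4114 = 0.015591
W = 10·8.7·(0.054233 − 0.015591) = 3.3618 kWh/t

W = 3.3618 kWh/t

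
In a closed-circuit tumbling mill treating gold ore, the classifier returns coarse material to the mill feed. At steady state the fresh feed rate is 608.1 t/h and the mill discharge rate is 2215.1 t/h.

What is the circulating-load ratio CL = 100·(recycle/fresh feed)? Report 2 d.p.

Discharge = new feed + return, hence
R = M − F = 2215.1 − 608.1 = 1607.0 t/h
CL = 100·R/F = 100·1607.0/608.1 = 264.27 %

CL = 264.27 %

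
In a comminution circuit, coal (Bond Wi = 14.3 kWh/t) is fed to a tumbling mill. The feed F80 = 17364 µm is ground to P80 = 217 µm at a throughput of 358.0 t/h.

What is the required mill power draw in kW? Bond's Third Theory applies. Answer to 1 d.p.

P = 3086.8 kW

W = 10·Wi·(P80^(-½) − F80^(-½))
W = 10·14.3·(1/√217 − 1/√17364) = 10·14.3·(0.060296) = 8.6223 kWh/t
Power = W × throughput = 8.6223 kWh/t × 358.0 t/h = 3086.8 kW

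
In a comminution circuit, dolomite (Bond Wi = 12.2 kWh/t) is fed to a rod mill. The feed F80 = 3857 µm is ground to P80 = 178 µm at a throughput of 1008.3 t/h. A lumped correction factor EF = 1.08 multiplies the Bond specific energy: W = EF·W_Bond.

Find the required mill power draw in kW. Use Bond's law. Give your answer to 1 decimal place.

Bond:  W = 10 Wi (1/√P − 1/√F)
W = 10·12.2·(1/√178 − 1/√3857) = 10·12.2·(0.058851) = 7.1799 kWh/t
Apply correction: 7.1799 × 1.08 = 7.7543 kWh/t
Mill draw = 7.7543 × 1008.3 = 7818.6 kW

P = 7818.6 kW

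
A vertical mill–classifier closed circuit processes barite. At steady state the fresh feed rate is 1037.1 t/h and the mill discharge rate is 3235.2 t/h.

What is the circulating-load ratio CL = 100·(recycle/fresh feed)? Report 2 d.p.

CL = 211.95 %

Mill node: discharge = fresh + recycle.
R = M − F = 3235.2 − 1037.1 = 2198.1 t/h
CL = 100·R/F = 100·2198.1/1037.1 = 211.95 %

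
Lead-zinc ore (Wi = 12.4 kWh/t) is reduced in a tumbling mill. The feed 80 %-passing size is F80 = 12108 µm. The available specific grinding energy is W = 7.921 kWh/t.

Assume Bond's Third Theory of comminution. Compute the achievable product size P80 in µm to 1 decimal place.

W = 10 Wi / √P80 − 10 Wi / √F80
⇒ 1/√P80 = W/(10 Wi) + 1/√F80
  = 7.9210/(10·12.4) + 1/√12108 = 0.063879 + 0.009088 = 0.072967
P80 = (1/0.072967)² = 13.7048² = 187.82 µm

P80 = 187.8 µm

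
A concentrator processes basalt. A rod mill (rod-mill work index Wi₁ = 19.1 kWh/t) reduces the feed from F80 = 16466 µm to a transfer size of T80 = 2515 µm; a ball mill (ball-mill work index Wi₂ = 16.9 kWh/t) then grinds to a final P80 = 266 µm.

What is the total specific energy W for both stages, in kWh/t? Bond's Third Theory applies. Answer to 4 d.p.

W = 9.3123 kWh/t

W = 10·Wi·[P80^(−½) − F80^(−½)]
Stage 1 (16466→2515 µm, Wi₁=19.1): W₁ = 10·19.1·(0.019940 − 0.007793) = 2.3201 kWh/t
Stage 2 (2515→266 µm, Wi₂=16.9): W₂ = 10·16.9·(0.061314 − 0.019940) = 6.9921 kWh/t
W = W₁ + W₂ = 2.3201 + 6.9921 = 9.3123 kWh/t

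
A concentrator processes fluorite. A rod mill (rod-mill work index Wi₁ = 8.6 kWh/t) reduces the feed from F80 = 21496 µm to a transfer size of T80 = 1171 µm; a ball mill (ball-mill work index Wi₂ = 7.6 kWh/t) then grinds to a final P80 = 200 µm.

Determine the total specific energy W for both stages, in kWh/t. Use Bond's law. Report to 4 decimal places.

W = 5.0797 kWh/t

W = 10·Wi·(P80^(-½) − F80^(-½))
Stage 1 (21496→1171 µm, Wi₁=8.6): W₁ = 10·8.6·(0.029223 − 0.006821) = 1.9266 kWh/t
Stage 2 (1171→200 µm, Wi₂=7.6): W₂ = 10·7.6·(0.070711 − 0.029223) = 3.1531 kWh/t
W = W₁ + W₂ = 1.9266 + 3.1531 = 5.0797 kWh/t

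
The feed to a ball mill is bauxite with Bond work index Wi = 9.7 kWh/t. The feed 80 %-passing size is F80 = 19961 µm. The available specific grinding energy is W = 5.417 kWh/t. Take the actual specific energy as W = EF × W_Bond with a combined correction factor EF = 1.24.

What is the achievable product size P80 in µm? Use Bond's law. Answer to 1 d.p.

W_Bond = 10·Wi·(1/√P₈₀ − 1/√F₈₀)
W_Bond = W / EF = 5.417 / 1.24 = 4.3685 kWh/t
P80^(−½) = W_Bond/(10 Wi) + F80^(−½)
  = 4.3685/(10·9.7) + 1/√19961 = 0.045037 + 0.007078 = 0.052115
P80 = (1/0.052115)² = 19.1885² = 368.20 µm

P80 = 368.2 µm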